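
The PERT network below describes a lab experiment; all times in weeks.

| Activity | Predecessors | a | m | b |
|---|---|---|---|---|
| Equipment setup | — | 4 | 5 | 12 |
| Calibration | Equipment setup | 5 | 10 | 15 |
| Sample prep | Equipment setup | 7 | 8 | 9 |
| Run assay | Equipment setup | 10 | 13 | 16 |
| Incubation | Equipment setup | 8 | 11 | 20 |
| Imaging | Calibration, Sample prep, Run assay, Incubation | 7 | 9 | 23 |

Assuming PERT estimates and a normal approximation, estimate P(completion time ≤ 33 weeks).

0.830

te_Equipment setup = (4 + 4·5 + 12)/6 = 36/6 = 6; σ²_Equipment setup = ((12−4)/6)² = 1.778
te_Calibration = (5 + 4·10 + 15)/6 = 60/6 = 10; σ²_Calibration = ((15−5)/6)² = 2.778
te_Sample prep = (7 + 4·8 + 9)/6 = 48/6 = 8; σ²_Sample prep = ((9−7)/6)² = 0.111
te_Run assay = (10 + 4·13 + 16)/6 = 78/6 = 13; σ²_Run assay = ((16−10)/6)² = 1.000
te_Incubation = (8 + 4·11 + 20)/6 = 72/6 = 12; σ²_Incubation = ((20−8)/6)² = 4.000
te_Imaging = (7 + 4·9 + 23)/6 = 66/6 = 11; σ²_Imaging = ((23−7)/6)² = 7.111

Forward pass:
ES_Equipment setup = 0; EF_Equipment setup = 6
ES_Calibration = 6; EF_Calibration = 6+10 = 16
ES_Sample prep = 6; EF_Sample prep = 6+8 = 14
ES_Run assay = 6; EF_Run assay = 6+13 = 19
ES_Incubation = 6; EF_Incubation = 6+12 = 18
ES_Imaging = max(EF_Calibration=16, EF_Sample prep=14, EF_Run assay=19, EF_Incubation=18) = 19; EF_Imaging = 19+11 = 30
Expected project duration μ = 30 weeks. Critical path: Equipment setup → Run assay → Imaging.

Variance along critical path = 1.778 + 1.000 + 7.111 = 9.889; σ = √9.889 = 3.145 weeks.
Z = (33 − 30) / 3.145 = 0.954
P(T ≤ 33) = Φ(0.954) ≈ 0.830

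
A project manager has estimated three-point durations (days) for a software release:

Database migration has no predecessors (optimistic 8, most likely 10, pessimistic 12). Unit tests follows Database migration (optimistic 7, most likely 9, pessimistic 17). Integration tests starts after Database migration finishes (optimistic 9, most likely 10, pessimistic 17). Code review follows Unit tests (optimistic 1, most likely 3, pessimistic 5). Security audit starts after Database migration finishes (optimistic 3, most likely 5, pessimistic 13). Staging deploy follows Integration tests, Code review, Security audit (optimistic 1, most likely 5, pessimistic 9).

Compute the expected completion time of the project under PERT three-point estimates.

te_Database migration = (8 + 4·10 + 12)/6 = 60/6 = 10
te_Unit tests = (7 + 4·9 + 17)/6 = 60/6 = 10
te_Integration tests = (9 + 4·10 + 17)/6 = 66/6 = 11
te_Code review = (1 + 4·3 + 5)/6 = 18/6 = 3
te_Security audit = (3 + 4·5 + 13)/6 = 36/6 = 6
te_Staging deploy = (1 + 4·5 + 9)/6 = 30/6 = 5

Forward pass:
ES_Database migration = 0; EF_Database migration = 10
ES_Unit tests = 10; EF_Unit tests = 10+10 = 20
ES_Integration tests = 10; EF_Integration tests = 10+11 = 21
ES_Code review = 20; EF_Code review = 20+3 = 23
ES_Security audit = 10; EF_Security audit = 10+6 = 16
ES_Staging deploy = max(EF_Integration tests=21, EF_Code review=23, EF_Security audit=16) = 23; EF_Staging deploy = 23+5 = 28
Expected project duration μ = 28 days. Critical path: Database migration → Unit tests → Code review → Staging deploy.

28 days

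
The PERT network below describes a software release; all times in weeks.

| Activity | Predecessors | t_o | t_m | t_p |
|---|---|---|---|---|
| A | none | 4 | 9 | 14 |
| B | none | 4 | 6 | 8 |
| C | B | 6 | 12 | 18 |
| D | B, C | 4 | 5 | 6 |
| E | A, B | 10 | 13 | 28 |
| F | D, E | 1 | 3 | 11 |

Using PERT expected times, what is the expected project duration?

te_A = (4 + 4·9 + 14)/6 = 54/6 = 9
te_B = (4 + 4·6 + 8)/6 = 36/6 = 6
te_C = (6 + 4·12 + 18)/6 = 72/6 = 12
te_D = (4 + 4·5 + 6)/6 = 30/6 = 5
te_E = (10 + 4·13 + 28)/6 = 90/6 = 15
te_F = (1 + 4·3 + 11)/6 = 24/6 = 4

Forward pass:
ES_A = 0; EF_A = 9
ES_B = 0; EF_B = 6
ES_C = 6; EF_C = 6+12 = 18
ES_D = max(EF_B=6, EF_C=18) = 18; EF_D = 18+5 = 23
ES_E = max(EF_A=9, EF_B=6) = 9; EF_E = 9+15 = 24
ES_F = max(EF_D=23, EF_E=24) = 24; EF_F = 24+4 = 28
Expected project duration μ = 28 weeks. Critical path: A → E → F.

28 weeks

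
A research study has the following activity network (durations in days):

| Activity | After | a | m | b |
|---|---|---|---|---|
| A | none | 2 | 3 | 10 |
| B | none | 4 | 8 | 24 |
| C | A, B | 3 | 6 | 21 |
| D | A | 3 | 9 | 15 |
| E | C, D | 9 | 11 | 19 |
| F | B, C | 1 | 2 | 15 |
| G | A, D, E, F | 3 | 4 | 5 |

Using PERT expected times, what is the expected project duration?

te_A = (2 + 4·3 + 10)/6 = 24/6 = 4
te_B = (4 + 4·8 + 24)/6 = 60/6 = 10
te_C = (3 + 4·6 + 21)/6 = 48/6 = 8
te_D = (3 + 4·9 + 15)/6 = 54/6 = 9
te_E = (9 + 4·11 + 19)/6 = 72/6 = 12
te_F = (1 + 4·2 + 15)/6 = 24/6 = 4
te_G = (3 + 4·4 + 5)/6 = 24/6 = 4

Forward pass:
ES_A = 0; EF_A = 4
ES_B = 0; EF_B = 10
ES_C = max(EF_A=4, EF_B=10) = 10; EF_C = 10+8 = 18
ES_D = 4; EF_D = 4+9 = 13
ES_E = max(EF_C=18, EF_D=13) = 18; EF_E = 18+12 = 30
ES_F = max(EF_B=10, EF_C=18) = 18; EF_F = 18+4 = 22
ES_G = max(EF_A=4, EF_D=13, EF_E=30, EF_F=22) = 30; EF_G = 30+4 = 34
Expected project duration μ = 34 days. Critical path: B → C → E → G.

34 days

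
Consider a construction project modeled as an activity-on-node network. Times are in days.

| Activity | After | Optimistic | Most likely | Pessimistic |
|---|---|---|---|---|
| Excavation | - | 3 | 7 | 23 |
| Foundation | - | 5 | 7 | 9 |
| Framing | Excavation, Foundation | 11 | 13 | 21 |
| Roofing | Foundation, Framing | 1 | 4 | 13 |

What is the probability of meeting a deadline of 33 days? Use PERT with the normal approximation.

0.881

te_Excavation = (3 + 4·7 + 23)/6 = 54/6 = 9; σ²_Excavation = ((23−3)/6)² = 11.111
te_Foundation = (5 + 4·7 + 9)/6 = 42/6 = 7; σ²_Foundation = ((9−5)/6)² = 0.444
te_Framing = (11 + 4·13 + 21)/6 = 84/6 = 14; σ²_Framing = ((21−11)/6)² = 2.778
te_Roofing = (1 + 4·4 + 13)/6 = 30/6 = 5; σ²_Roofing = ((13−1)/6)² = 4.000

Forward pass:
ES_Excavation = 0; EF_Excavation = 9
ES_Foundation = 0; EF_Foundation = 7
ES_Framing = max(EF_Excavation=9, EF_Foundation=7) = 9; EF_Framing = 9+14 = 23
ES_Roofing = max(EF_Foundation=7, EF_Framing=23) = 23; EF_Roofing = 23+5 = 28
Expected project duration μ = 28 days. Critical path: Excavation → Framing → Roofing.

Variance along critical path = 11.111 + 2.778 + 4.000 = 17.889; σ = √17.889 = 4.230 days.
Z = (33 − 28) / 4.230 = 1.182
P(T ≤ 33) = Φ(1.182) ≈ 0.881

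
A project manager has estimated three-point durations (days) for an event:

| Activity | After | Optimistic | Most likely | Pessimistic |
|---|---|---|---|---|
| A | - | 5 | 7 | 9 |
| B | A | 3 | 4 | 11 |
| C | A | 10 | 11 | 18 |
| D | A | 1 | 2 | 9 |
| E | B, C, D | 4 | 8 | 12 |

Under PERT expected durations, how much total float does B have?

7 days

te_A = (5 + 4·7 + 9)/6 = 42/6 = 7
te_B = (3 + 4·4 + 11)/6 = 30/6 = 5
te_C = (10 + 4·11 + 18)/6 = 72/6 = 12
te_D = (1 + 4·2 + 9)/6 = 18/6 = 3
te_E = (4 + 4·8 + 12)/6 = 48/6 = 8

Forward pass:
ES_A = 0; EF_A = 7
ES_B = 7; EF_B = 7+5 = 12
ES_C = 7; EF_C = 7+12 = 19
ES_D = 7; EF_D = 7+3 = 10
ES_E = max(EF_B=12, EF_C=19, EF_D=10) = 19; EF_E = 19+8 = 27
Expected project duration μ = 27 days. Critical path: A → C → E.

Backward pass:
LF_E = 27; LS_E = 27−8 = 19
LF_D = LS_E = 19; LS_D = 19−3 = 16
LF_C = LS_E = 19; LS_C = 19−12 = 7
LF_B = LS_E = 19; LS_B = 19−5 = 14
LF_A = min(LS_B=14, LS_C=7, LS_D=16) = 7; LS_A = 7−7 = 0
Slack_B = LS_B − ES_B = 14 − 7 = 7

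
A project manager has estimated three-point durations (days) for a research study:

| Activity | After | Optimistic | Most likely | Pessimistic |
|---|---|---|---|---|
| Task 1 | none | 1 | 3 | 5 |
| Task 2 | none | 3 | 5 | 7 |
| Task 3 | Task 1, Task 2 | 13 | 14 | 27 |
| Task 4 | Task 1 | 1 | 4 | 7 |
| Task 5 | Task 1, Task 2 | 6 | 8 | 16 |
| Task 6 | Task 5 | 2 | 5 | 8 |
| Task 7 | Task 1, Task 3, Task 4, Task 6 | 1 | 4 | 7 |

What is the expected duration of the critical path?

te_Task 1 = (1 + 4·3 + 5)/6 = 18/6 = 3
te_Task 2 = (3 + 4·5 + 7)/6 = 30/6 = 5
te_Task 3 = (13 + 4·14 + 27)/6 = 96/6 = 16
te_Task 4 = (1 + 4·4 + 7)/6 = 24/6 = 4
te_Task 5 = (6 + 4·8 + 16)/6 = 54/6 = 9
te_Task 6 = (2 + 4·5 + 8)/6 = 30/6 = 5
te_Task 7 = (1 + 4·4 + 7)/6 = 24/6 = 4

Forward pass:
ES_Task 1 = 0; EF_Task 1 = 3
ES_Task 2 = 0; EF_Task 2 = 5
ES_Task 3 = max(EF_Task 1=3, EF_Task 2=5) = 5; EF_Task 3 = 5+16 = 21
ES_Task 4 = 3; EF_Task 4 = 3+4 = 7
ES_Task 5 = max(EF_Task 1=3, EF_Task 2=5) = 5; EF_Task 5 = 5+9 = 14
ES_Task 6 = 14; EF_Task 6 = 14+5 = 19
ES_Task 7 = max(EF_Task 1=3, EF_Task 3=21, EF_Task 4=7, EF_Task 6=19) = 21; EF_Task 7 = 21+4 = 25
Expected project duration μ = 25 days. Critical path: Task 2 → Task 3 → Task 7.

25 days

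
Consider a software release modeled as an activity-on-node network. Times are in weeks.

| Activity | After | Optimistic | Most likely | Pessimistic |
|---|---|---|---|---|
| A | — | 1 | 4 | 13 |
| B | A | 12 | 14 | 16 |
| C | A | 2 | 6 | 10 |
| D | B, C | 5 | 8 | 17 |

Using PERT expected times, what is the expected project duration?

28 weeks

te_A = (1 + 4·4 + 13)/6 = 30/6 = 5
te_B = (12 + 4·14 + 16)/6 = 84/6 = 14
te_C = (2 + 4·6 + 10)/6 = 36/6 = 6
te_D = (5 + 4·8 + 17)/6 = 54/6 = 9

Forward pass:
ES_A = 0; EF_A = 5
ES_B = 5; EF_B = 5+14 = 19
ES_C = 5; EF_C = 5+6 = 11
ES_D = max(EF_B=19, EF_C=11) = 19; EF_D = 19+9 = 28
Expected project duration μ = 28 weeks. Critical path: A → B → D.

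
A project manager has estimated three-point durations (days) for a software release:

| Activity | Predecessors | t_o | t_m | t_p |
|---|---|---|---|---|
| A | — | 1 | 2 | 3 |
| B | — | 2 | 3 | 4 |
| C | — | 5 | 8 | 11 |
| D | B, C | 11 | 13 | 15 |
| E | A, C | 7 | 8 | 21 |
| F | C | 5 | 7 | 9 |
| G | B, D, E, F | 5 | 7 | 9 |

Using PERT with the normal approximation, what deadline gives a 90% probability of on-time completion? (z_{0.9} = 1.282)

te_A = (1 + 4·2 + 3)/6 = 12/6 = 2; σ²_A = ((3−1)/6)² = 0.111
te_B = (2 + 4·3 + 4)/6 = 18/6 = 3; σ²_B = ((4−2)/6)² = 0.111
te_C = (5 + 4·8 + 11)/6 = 48/6 = 8; σ²_C = ((11−5)/6)² = 1.000
te_D = (11 + 4·13 + 15)/6 = 78/6 = 13; σ²_D = ((15−11)/6)² = 0.444
te_E = (7 + 4·8 + 21)/6 = 60/6 = 10; σ²_E = ((21−7)/6)² = 5.444
te_F = (5 + 4·7 + 9)/6 = 42/6 = 7; σ²_F = ((9−5)/6)² = 0.444
te_G = (5 + 4·7 + 9)/6 = 42/6 = 7; σ²_G = ((9−5)/6)² = 0.444

Forward pass:
ES_A = 0; EF_A = 2
ES_B = 0; EF_B = 3
ES_C = 0; EF_C = 8
ES_D = max(EF_B=3, EF_C=8) = 8; EF_D = 8+13 = 21
ES_E = max(EF_A=2, EF_C=8) = 8; EF_E = 8+10 = 18
ES_F = 8; EF_F = 8+7 = 15
ES_G = max(EF_B=3, EF_D=21, EF_E=18, EF_F=15) = 21; EF_G = 21+7 = 28
Expected project duration μ = 28 days. Critical path: C → D → G.

Variance along critical path = 1.000 + 0.444 + 0.444 = 1.889; σ = 1.374 days.
D = μ + z·σ = 28 + 1.282·1.374 = 29.8 days

29.8 days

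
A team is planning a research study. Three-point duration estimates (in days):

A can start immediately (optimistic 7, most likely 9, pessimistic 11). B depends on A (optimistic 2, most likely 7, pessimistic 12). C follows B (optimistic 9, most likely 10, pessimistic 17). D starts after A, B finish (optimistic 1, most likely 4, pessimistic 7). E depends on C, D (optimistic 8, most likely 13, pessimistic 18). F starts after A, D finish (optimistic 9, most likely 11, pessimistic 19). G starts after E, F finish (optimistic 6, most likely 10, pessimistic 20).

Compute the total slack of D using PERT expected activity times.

7 days

te_A = (7 + 4·9 + 11)/6 = 54/6 = 9
te_B = (2 + 4·7 + 12)/6 = 42/6 = 7
te_C = (9 + 4·10 + 17)/6 = 66/6 = 11
te_D = (1 + 4·4 + 7)/6 = 24/6 = 4
te_E = (8 + 4·13 + 18)/6 = 78/6 = 13
te_F = (9 + 4·11 + 19)/6 = 72/6 = 12
te_G = (6 + 4·10 + 20)/6 = 66/6 = 11

Forward pass:
ES_A = 0; EF_A = 9
ES_B = 9; EF_B = 9+7 = 16
ES_C = 16; EF_C = 16+11 = 27
ES_D = max(EF_A=9, EF_B=16) = 16; EF_D = 16+4 = 20
ES_E = max(EF_C=27, EF_D=20) = 27; EF_E = 27+13 = 40
ES_F = max(EF_A=9, EF_D=20) = 20; EF_F = 20+12 = 32
ES_G = max(EF_E=40, EF_F=32) = 40; EF_G = 40+11 = 51
Expected project duration μ = 51 days. Critical path: A → B → C → E → G.

Backward pass:
LF_G = 51; LS_G = 51−11 = 40
LF_F = LS_G = 40; LS_F = 40−12 = 28
LF_E = LS_G = 40; LS_E = 40−13 = 27
LF_D = min(LS_E=27, LS_F=28) = 27; LS_D = 27−4 = 23
LF_C = LS_E = 27; LS_C = 27−11 = 16
LF_B = min(LS_C=16, LS_D=23) = 16; LS_B = 16−7 = 9
LF_A = min(LS_B=9, LS_D=23, LS_F=28) = 9; LS_A = 9−9 = 0
Slack_D = LS_D − ES_D = 23 − 16 = 7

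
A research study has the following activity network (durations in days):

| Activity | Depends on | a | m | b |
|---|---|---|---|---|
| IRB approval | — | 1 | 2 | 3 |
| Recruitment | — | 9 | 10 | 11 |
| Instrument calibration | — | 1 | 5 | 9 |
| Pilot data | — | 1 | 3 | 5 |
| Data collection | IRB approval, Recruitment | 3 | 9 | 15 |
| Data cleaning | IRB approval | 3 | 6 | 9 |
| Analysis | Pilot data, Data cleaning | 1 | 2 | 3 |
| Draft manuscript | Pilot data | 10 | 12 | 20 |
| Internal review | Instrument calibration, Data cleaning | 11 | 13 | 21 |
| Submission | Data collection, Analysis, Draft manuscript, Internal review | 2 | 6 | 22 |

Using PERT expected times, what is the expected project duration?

30 days

te_IRB approval = (1 + 4·2 + 3)/6 = 12/6 = 2
te_Recruitment = (9 + 4·10 + 11)/6 = 60/6 = 10
te_Instrument calibration = (1 + 4·5 + 9)/6 = 30/6 = 5
te_Pilot data = (1 + 4·3 + 5)/6 = 18/6 = 3
te_Data collection = (3 + 4·9 + 15)/6 = 54/6 = 9
te_Data cleaning = (3 + 4·6 + 9)/6 = 36/6 = 6
te_Analysis = (1 + 4·2 + 3)/6 = 12/6 = 2
te_Draft manuscript = (10 + 4·12 + 20)/6 = 78/6 = 13
te_Internal review = (11 + 4·13 + 21)/6 = 84/6 = 14
te_Submission = (2 + 4·6 + 22)/6 = 48/6 = 8

Forward pass:
ES_IRB approval = 0; EF_IRB approval = 2
ES_Recruitment = 0; EF_Recruitment = 10
ES_Instrument calibration = 0; EF_Instrument calibration = 5
ES_Pilot data = 0; EF_Pilot data = 3
ES_Data collection = max(EF_IRB approval=2, EF_Recruitment=10) = 10; EF_Data collection = 10+9 = 19
ES_Data cleaning = 2; EF_Data cleaning = 2+6 = 8
ES_Analysis = max(EF_Pilot data=3, EF_Data cleaning=8) = 8; EF_Analysis = 8+2 = 10
ES_Draft manuscript = 3; EF_Draft manuscript = 3+13 = 16
ES_Internal review = max(EF_Instrument calibration=5, EF_Data cleaning=8) = 8; EF_Internal review = 8+14 = 22
ES_Submission = max(EF_Data collection=19, EF_Analysis=10, EF_Draft manuscript=16, EF_Internal review=22) = 22; EF_Submission = 22+8 = 30
Expected project duration μ = 30 days. Critical path: IRB approval → Data cleaning → Internal review → Submission.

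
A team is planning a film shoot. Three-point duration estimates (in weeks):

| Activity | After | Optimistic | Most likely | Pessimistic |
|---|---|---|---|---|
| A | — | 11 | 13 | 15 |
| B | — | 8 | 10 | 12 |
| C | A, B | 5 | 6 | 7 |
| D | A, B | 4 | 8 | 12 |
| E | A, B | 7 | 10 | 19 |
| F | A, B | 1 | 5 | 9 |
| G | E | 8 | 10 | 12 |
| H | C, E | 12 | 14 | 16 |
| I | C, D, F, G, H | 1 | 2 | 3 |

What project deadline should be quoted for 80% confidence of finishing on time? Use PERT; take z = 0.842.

41.9 weeks

te_A = (11 + 4·13 + 15)/6 = 78/6 = 13; σ²_A = ((15−11)/6)² = 0.444
te_B = (8 + 4·10 + 12)/6 = 60/6 = 10; σ²_B = ((12−8)/6)² = 0.444
te_C = (5 + 4·6 + 7)/6 = 36/6 = 6; σ²_C = ((7−5)/6)² = 0.111
te_D = (4 + 4·8 + 12)/6 = 48/6 = 8; σ²_D = ((12−4)/6)² = 1.778
te_E = (7 + 4·10 + 19)/6 = 66/6 = 11; σ²_E = ((19−7)/6)² = 4.000
te_F = (1 + 4·5 + 9)/6 = 30/6 = 5; σ²_F = ((9−1)/6)² = 1.778
te_G = (8 + 4·10 + 12)/6 = 60/6 = 10; σ²_G = ((12−8)/6)² = 0.444
te_H = (12 + 4·14 + 16)/6 = 84/6 = 14; σ²_H = ((16−12)/6)² = 0.444
te_I = (1 + 4·2 + 3)/6 = 12/6 = 2; σ²_I = ((3−1)/6)² = 0.111

Forward pass:
ES_A = 0; EF_A = 13
ES_B = 0; EF_B = 10
ES_C = max(EF_A=13, EF_B=10) = 13; EF_C = 13+6 = 19
ES_D = max(EF_A=13, EF_B=10) = 13; EF_D = 13+8 = 21
ES_E = max(EF_A=13, EF_B=10) = 13; EF_E = 13+11 = 24
ES_F = max(EF_A=13, EF_B=10) = 13; EF_F = 13+5 = 18
ES_G = 24; EF_G = 24+10 = 34
ES_H = max(EF_C=19, EF_E=24) = 24; EF_H = 24+14 = 38
ES_I = max(EF_C=19, EF_D=21, EF_F=18, EF_G=34, EF_H=38) = 38; EF_I = 38+2 = 40
Expected project duration μ = 40 weeks. Critical path: A → E → H → I.

Variance along critical path = 0.444 + 4.000 + 0.444 + 0.111 = 5.000; σ = 2.236 weeks.
D = μ + z·σ = 40 + 0.842·2.236 = 41.9 weeks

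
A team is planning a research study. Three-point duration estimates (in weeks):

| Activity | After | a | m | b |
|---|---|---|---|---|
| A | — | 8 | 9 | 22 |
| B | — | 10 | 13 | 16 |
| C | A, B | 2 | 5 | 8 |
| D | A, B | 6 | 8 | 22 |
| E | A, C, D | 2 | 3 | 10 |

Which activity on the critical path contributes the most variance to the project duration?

te_A = (8 + 4·9 + 22)/6 = 66/6 = 11; σ²_A = ((22−8)/6)² = 5.444
te_B = (10 + 4·13 + 16)/6 = 78/6 = 13; σ²_B = ((16−10)/6)² = 1.000
te_C = (2 + 4·5 + 8)/6 = 30/6 = 5; σ²_C = ((8−2)/6)² = 1.000
te_D = (6 + 4·8 + 22)/6 = 60/6 = 10; σ²_D = ((22−6)/6)² = 7.111
te_E = (2 + 4·3 + 10)/6 = 24/6 = 4; σ²_E = ((10−2)/6)² = 1.778

Forward pass:
ES_A = 0; EF_A = 11
ES_B = 0; EF_B = 13
ES_C = max(EF_A=11, EF_B=13) = 13; EF_C = 13+5 = 18
ES_D = max(EF_A=11, EF_B=13) = 13; EF_D = 13+10 = 23
ES_E = max(EF_A=11, EF_C=18, EF_D=23) = 23; EF_E = 23+4 = 27
Expected project duration μ = 27 weeks. Critical path: B → D → E.

Variances on critical path: σ²_B=1.000, σ²_D=7.111, σ²_E=1.778.
Largest is σ²_D = 7.111.

D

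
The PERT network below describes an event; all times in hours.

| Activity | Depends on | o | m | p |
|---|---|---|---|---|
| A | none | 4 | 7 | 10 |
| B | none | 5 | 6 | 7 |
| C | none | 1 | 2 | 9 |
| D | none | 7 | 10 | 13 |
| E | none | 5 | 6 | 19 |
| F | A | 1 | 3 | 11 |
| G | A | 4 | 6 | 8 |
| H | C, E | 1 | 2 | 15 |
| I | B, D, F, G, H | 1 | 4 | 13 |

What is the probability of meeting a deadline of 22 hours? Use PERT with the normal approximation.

te_A = (4 + 4·7 + 10)/6 = 42/6 = 7; σ²_A = ((10−4)/6)² = 1.000
te_B = (5 + 4·6 + 7)/6 = 36/6 = 6; σ²_B = ((7−5)/6)² = 0.111
te_C = (1 + 4·2 + 9)/6 = 18/6 = 3; σ²_C = ((9−1)/6)² = 1.778
te_D = (7 + 4·10 + 13)/6 = 60/6 = 10; σ²_D = ((13−7)/6)² = 1.000
te_E = (5 + 4·6 + 19)/6 = 48/6 = 8; σ²_E = ((19−5)/6)² = 5.444
te_F = (1 + 4·3 + 11)/6 = 24/6 = 4; σ²_F = ((11−1)/6)² = 2.778
te_G = (4 + 4·6 + 8)/6 = 36/6 = 6; σ²_G = ((8−4)/6)² = 0.444
te_H = (1 + 4·2 + 15)/6 = 24/6 = 4; σ²_H = ((15−1)/6)² = 5.444
te_I = (1 + 4·4 + 13)/6 = 30/6 = 5; σ²_I = ((13−1)/6)² = 4.000

Forward pass:
ES_A = 0; EF_A = 7
ES_B = 0; EF_B = 6
ES_C = 0; EF_C = 3
ES_D = 0; EF_D = 10
ES_E = 0; EF_E = 8
ES_F = 7; EF_F = 7+4 = 11
ES_G = 7; EF_G = 7+6 = 13
ES_H = max(EF_C=3, EF_E=8) = 8; EF_H = 8+4 = 12
ES_I = max(EF_B=6, EF_D=10, EF_F=11, EF_G=13, EF_H=12) = 13; EF_I = 13+5 = 18
Expected project duration μ = 18 hours. Critical path: A → G → I.

Variance along critical path = 1.000 + 0.444 + 4.000 = 5.444; σ = √5.444 = 2.333 hours.
Z = (22 − 18) / 2.333 = 1.714
P(T ≤ 22) = Φ(1.714) ≈ 0.957

0.957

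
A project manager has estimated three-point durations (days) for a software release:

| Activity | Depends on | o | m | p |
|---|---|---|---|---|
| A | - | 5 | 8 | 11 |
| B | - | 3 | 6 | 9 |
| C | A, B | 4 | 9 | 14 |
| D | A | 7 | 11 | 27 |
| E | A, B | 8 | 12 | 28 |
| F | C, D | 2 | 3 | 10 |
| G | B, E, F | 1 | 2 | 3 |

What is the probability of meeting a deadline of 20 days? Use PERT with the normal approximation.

0.031

te_A = (5 + 4·8 + 11)/6 = 48/6 = 8; σ²_A = ((11−5)/6)² = 1.000
te_B = (3 + 4·6 + 9)/6 = 36/6 = 6; σ²_B = ((9−3)/6)² = 1.000
te_C = (4 + 4·9 + 14)/6 = 54/6 = 9; σ²_C = ((14−4)/6)² = 2.778
te_D = (7 + 4·11 + 27)/6 = 78/6 = 13; σ²_D = ((27−7)/6)² = 11.111
te_E = (8 + 4·12 + 28)/6 = 84/6 = 14; σ²_E = ((28−8)/6)² = 11.111
te_F = (2 + 4·3 + 10)/6 = 24/6 = 4; σ²_F = ((10−2)/6)² = 1.778
te_G = (1 + 4·2 + 3)/6 = 12/6 = 2; σ²_G = ((3−1)/6)² = 0.111

Forward pass:
ES_A = 0; EF_A = 8
ES_B = 0; EF_B = 6
ES_C = max(EF_A=8, EF_B=6) = 8; EF_C = 8+9 = 17
ES_D = 8; EF_D = 8+13 = 21
ES_E = max(EF_A=8, EF_B=6) = 8; EF_E = 8+14 = 22
ES_F = max(EF_C=17, EF_D=21) = 21; EF_F = 21+4 = 25
ES_G = max(EF_B=6, EF_E=22, EF_F=25) = 25; EF_G = 25+2 = 27
Expected project duration μ = 27 days. Critical path: A → D → F → G.

Variance along critical path = 1.000 + 11.111 + 1.778 + 0.111 = 14.000; σ = √14.000 = 3.742 days.
Z = (20 − 27) / 3.742 = -1.871
P(T ≤ 20) = Φ(-1.871) ≈ 0.031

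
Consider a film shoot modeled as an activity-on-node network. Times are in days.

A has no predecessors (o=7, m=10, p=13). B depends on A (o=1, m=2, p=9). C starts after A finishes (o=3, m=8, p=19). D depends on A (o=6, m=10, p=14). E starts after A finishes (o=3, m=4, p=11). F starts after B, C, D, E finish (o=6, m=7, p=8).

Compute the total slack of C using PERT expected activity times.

te_A = (7 + 4·10 + 13)/6 = 60/6 = 10
te_B = (1 + 4·2 + 9)/6 = 18/6 = 3
te_C = (3 + 4·8 + 19)/6 = 54/6 = 9
te_D = (6 + 4·10 + 14)/6 = 60/6 = 10
te_E = (3 + 4·4 + 11)/6 = 30/6 = 5
te_F = (6 + 4·7 + 8)/6 = 42/6 = 7

Forward pass:
ES_A = 0; EF_A = 10
ES_B = 10; EF_B = 10+3 = 13
ES_C = 10; EF_C = 10+9 = 19
ES_D = 10; EF_D = 10+10 = 20
ES_E = 10; EF_E = 10+5 = 15
ES_F = max(EF_B=13, EF_C=19, EF_D=20, EF_E=15) = 20; EF_F = 20+7 = 27
Expected project duration μ = 27 days. Critical path: A → D → F.

Backward pass:
LF_F = 27; LS_F = 27−7 = 20
LF_E = LS_F = 20; LS_E = 20−5 = 15
LF_D = LS_F = 20; LS_D = 20−10 = 10
LF_C = LS_F = 20; LS_C = 20−9 = 11
LF_B = LS_F = 20; LS_B = 20−3 = 17
LF_A = min(LS_B=17, LS_C=11, LS_D=10, LS_E=15) = 10; LS_A = 10−10 = 0
Slack_C = LS_C − ES_C = 11 − 10 = 1

1 days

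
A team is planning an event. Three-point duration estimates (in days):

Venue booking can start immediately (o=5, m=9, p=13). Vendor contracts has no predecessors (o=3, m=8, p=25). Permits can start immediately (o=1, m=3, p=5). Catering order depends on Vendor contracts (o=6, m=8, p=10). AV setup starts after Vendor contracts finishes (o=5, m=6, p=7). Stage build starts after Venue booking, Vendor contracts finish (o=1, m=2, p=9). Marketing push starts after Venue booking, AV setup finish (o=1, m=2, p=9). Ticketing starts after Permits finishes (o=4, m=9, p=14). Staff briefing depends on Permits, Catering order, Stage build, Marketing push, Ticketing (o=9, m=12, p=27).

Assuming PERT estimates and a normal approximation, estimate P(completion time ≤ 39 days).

0.888

te_Venue booking = (5 + 4·9 + 13)/6 = 54/6 = 9; σ²_Venue booking = ((13−5)/6)² = 1.778
te_Vendor contracts = (3 + 4·8 + 25)/6 = 60/6 = 10; σ²_Vendor contracts = ((25−3)/6)² = 13.444
te_Permits = (1 + 4·3 + 5)/6 = 18/6 = 3; σ²_Permits = ((5−1)/6)² = 0.444
te_Catering order = (6 + 4·8 + 10)/6 = 48/6 = 8; σ²_Catering order = ((10−6)/6)² = 0.444
te_AV setup = (5 + 4·6 + 7)/6 = 36/6 = 6; σ²_AV setup = ((7−5)/6)² = 0.111
te_Stage build = (1 + 4·2 + 9)/6 = 18/6 = 3; σ²_Stage build = ((9−1)/6)² = 1.778
te_Marketing push = (1 + 4·2 + 9)/6 = 18/6 = 3; σ²_Marketing push = ((9−1)/6)² = 1.778
te_Ticketing = (4 + 4·9 + 14)/6 = 54/6 = 9; σ²_Ticketing = ((14−4)/6)² = 2.778
te_Staff briefing = (9 + 4·12 + 27)/6 = 84/6 = 14; σ²_Staff briefing = ((27−9)/6)² = 9.000

Forward pass:
ES_Venue booking = 0; EF_Venue booking = 9
ES_Vendor contracts = 0; EF_Vendor contracts = 10
ES_Permits = 0; EF_Permits = 3
ES_Catering order = 10; EF_Catering order = 10+8 = 18
ES_AV setup = 10; EF_AV setup = 10+6 = 16
ES_Stage build = max(EF_Venue booking=9, EF_Vendor contracts=10) = 10; EF_Stage build = 10+3 = 13
ES_Marketing push = max(EF_Venue booking=9, EF_AV setup=16) = 16; EF_Marketing push = 16+3 = 19
ES_Ticketing = 3; EF_Ticketing = 3+9 = 12
ES_Staff briefing = max(EF_Permits=3, EF_Catering order=18, EF_Stage build=13, EF_Marketing push=19, EF_Ticketing=12) = 19; EF_Staff briefing = 19+14 = 33
Expected project duration μ = 33 days. Critical path: Vendor contracts → AV setup → Marketing push → Staff briefing.

Variance along critical path = 13.444 + 0.111 + 1.778 + 9.000 = 24.333; σ = √24.333 = 4.933 days.
Z = (39 − 33) / 4.933 = 1.216
P(T ≤ 39) = Φ(1.216) ≈ 0.888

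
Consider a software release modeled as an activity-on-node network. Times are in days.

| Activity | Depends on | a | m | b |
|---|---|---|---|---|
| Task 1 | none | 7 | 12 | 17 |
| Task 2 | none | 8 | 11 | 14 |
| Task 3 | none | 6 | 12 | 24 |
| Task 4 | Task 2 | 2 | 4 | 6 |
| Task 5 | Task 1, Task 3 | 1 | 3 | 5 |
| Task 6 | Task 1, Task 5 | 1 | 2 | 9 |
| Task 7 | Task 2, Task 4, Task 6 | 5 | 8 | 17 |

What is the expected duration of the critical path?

te_Task 1 = (7 + 4·12 + 17)/6 = 72/6 = 12
te_Task 2 = (8 + 4·11 + 14)/6 = 66/6 = 11
te_Task 3 = (6 + 4·12 + 24)/6 = 78/6 = 13
te_Task 4 = (2 + 4·4 + 6)/6 = 24/6 = 4
te_Task 5 = (1 + 4·3 + 5)/6 = 18/6 = 3
te_Task 6 = (1 + 4·2 + 9)/6 = 18/6 = 3
te_Task 7 = (5 + 4·8 + 17)/6 = 54/6 = 9

Forward pass:
ES_Task 1 = 0; EF_Task 1 = 12
ES_Task 2 = 0; EF_Task 2 = 11
ES_Task 3 = 0; EF_Task 3 = 13
ES_Task 4 = 11; EF_Task 4 = 11+4 = 15
ES_Task 5 = max(EF_Task 1=12, EF_Task 3=13) = 13; EF_Task 5 = 13+3 = 16
ES_Task 6 = max(EF_Task 1=12, EF_Task 5=16) = 16; EF_Task 6 = 16+3 = 19
ES_Task 7 = max(EF_Task 2=11, EF_Task 4=15, EF_Task 6=19) = 19; EF_Task 7 = 19+9 = 28
Expected project duration μ = 28 days. Critical path: Task 3 → Task 5 → Task 6 → Task 7.

28 days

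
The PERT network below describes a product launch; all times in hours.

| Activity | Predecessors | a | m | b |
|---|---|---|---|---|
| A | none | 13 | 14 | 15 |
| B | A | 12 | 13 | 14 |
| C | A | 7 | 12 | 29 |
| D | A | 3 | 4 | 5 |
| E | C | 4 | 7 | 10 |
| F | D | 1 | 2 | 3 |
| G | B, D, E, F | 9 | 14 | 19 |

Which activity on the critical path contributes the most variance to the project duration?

te_A = (13 + 4·14 + 15)/6 = 84/6 = 14; σ²_A = ((15−13)/6)² = 0.111
te_B = (12 + 4·13 + 14)/6 = 78/6 = 13; σ²_B = ((14−12)/6)² = 0.111
te_C = (7 + 4·12 + 29)/6 = 84/6 = 14; σ²_C = ((29−7)/6)² = 13.444
te_D = (3 + 4·4 + 5)/6 = 24/6 = 4; σ²_D = ((5−3)/6)² = 0.111
te_E = (4 + 4·7 + 10)/6 = 42/6 = 7; σ²_E = ((10−4)/6)² = 1.000
te_F = (1 + 4·2 + 3)/6 = 12/6 = 2; σ²_F = ((3−1)/6)² = 0.111
te_G = (9 + 4·14 + 19)/6 = 84/6 = 14; σ²_G = ((19−9)/6)² = 2.778

Forward pass:
ES_A = 0; EF_A = 14
ES_B = 14; EF_B = 14+13 = 27
ES_C = 14; EF_C = 14+14 = 28
ES_D = 14; EF_D = 14+4 = 18
ES_E = 28; EF_E = 28+7 = 35
ES_F = 18; EF_F = 18+2 = 20
ES_G = max(EF_B=27, EF_D=18, EF_E=35, EF_F=20) = 35; EF_G = 35+14 = 49
Expected project duration μ = 49 hours. Critical path: A → C → E → G.

Variances on critical path: σ²_A=0.111, σ²_C=13.444, σ²_E=1.000, σ²_G=2.778.
Largest is σ²_C = 13.444.

C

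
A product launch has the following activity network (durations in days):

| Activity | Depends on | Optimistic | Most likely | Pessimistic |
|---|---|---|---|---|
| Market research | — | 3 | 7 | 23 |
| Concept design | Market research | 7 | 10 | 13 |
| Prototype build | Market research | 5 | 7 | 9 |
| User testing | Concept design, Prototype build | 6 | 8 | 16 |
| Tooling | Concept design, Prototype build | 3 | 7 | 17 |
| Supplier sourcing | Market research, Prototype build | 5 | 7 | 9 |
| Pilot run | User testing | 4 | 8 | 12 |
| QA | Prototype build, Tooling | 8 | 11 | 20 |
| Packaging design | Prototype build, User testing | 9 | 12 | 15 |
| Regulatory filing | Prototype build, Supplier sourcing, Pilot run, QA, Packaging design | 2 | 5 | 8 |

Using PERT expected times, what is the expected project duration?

45 days

te_Market research = (3 + 4·7 + 23)/6 = 54/6 = 9
te_Concept design = (7 + 4·10 + 13)/6 = 60/6 = 10
te_Prototype build = (5 + 4·7 + 9)/6 = 42/6 = 7
te_User testing = (6 + 4·8 + 16)/6 = 54/6 = 9
te_Tooling = (3 + 4·7 + 17)/6 = 48/6 = 8
te_Supplier sourcing = (5 + 4·7 + 9)/6 = 42/6 = 7
te_Pilot run = (4 + 4·8 + 12)/6 = 48/6 = 8
te_QA = (8 + 4·11 + 20)/6 = 72/6 = 12
te_Packaging design = (9 + 4·12 + 15)/6 = 72/6 = 12
te_Regulatory filing = (2 + 4·5 + 8)/6 = 30/6 = 5

Forward pass:
ES_Market research = 0; EF_Market research = 9
ES_Concept design = 9; EF_Concept design = 9+10 = 19
ES_Prototype build = 9; EF_Prototype build = 9+7 = 16
ES_User testing = max(EF_Concept design=19, EF_Prototype build=16) = 19; EF_User testing = 19+9 = 28
ES_Tooling = max(EF_Concept design=19, EF_Prototype build=16) = 19; EF_Tooling = 19+8 = 27
ES_Supplier sourcing = max(EF_Market research=9, EF_Prototype build=16) = 16; EF_Supplier sourcing = 16+7 = 23
ES_Pilot run = 28; EF_Pilot run = 28+8 = 36
ES_QA = max(EF_Prototype build=16, EF_Tooling=27) = 27; EF_QA = 27+12 = 39
ES_Packaging design = max(EF_Prototype build=16, EF_User testing=28) = 28; EF_Packaging design = 28+12 = 40
ES_Regulatory filing = max(EF_Prototype build=16, EF_Supplier sourcing=23, EF_Pilot run=36, EF_QA=39, EF_Packaging design=40) = 40; EF_Regulatory filing = 40+5 = 45
Expected project duration μ = 45 days. Critical path: Market research → Concept design → User testing → Packaging design → Regulatory filing.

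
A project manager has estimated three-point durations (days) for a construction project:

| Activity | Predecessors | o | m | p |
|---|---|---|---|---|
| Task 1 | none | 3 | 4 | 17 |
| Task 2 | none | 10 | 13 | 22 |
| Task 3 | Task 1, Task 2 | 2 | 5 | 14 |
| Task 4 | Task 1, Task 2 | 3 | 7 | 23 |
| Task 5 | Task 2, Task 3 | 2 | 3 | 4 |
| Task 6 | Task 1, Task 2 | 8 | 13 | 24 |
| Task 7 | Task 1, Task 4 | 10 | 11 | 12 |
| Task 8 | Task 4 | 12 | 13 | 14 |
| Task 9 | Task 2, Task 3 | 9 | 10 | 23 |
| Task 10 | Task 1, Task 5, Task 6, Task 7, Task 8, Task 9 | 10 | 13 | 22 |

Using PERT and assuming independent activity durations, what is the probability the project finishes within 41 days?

te_Task 1 = (3 + 4·4 + 17)/6 = 36/6 = 6; σ²_Task 1 = ((17−3)/6)² = 5.444
te_Task 2 = (10 + 4·13 + 22)/6 = 84/6 = 14; σ²_Task 2 = ((22−10)/6)² = 4.000
te_Task 3 = (2 + 4·5 + 14)/6 = 36/6 = 6; σ²_Task 3 = ((14−2)/6)² = 4.000
te_Task 4 = (3 + 4·7 + 23)/6 = 54/6 = 9; σ²_Task 4 = ((23−3)/6)² = 11.111
te_Task 5 = (2 + 4·3 + 4)/6 = 18/6 = 3; σ²_Task 5 = ((4−2)/6)² = 0.111
te_Task 6 = (8 + 4·13 + 24)/6 = 84/6 = 14; σ²_Task 6 = ((24−8)/6)² = 7.111
te_Task 7 = (10 + 4·11 + 12)/6 = 66/6 = 11; σ²_Task 7 = ((12−10)/6)² = 0.111
te_Task 8 = (12 + 4·13 + 14)/6 = 78/6 = 13; σ²_Task 8 = ((14−12)/6)² = 0.111
te_Task 9 = (9 + 4·10 + 23)/6 = 72/6 = 12; σ²_Task 9 = ((23−9)/6)² = 5.444
te_Task 10 = (10 + 4·13 + 22)/6 = 84/6 = 14; σ²_Task 10 = ((22−10)/6)² = 4.000

Forward pass:
ES_Task 1 = 0; EF_Task 1 = 6
ES_Task 2 = 0; EF_Task 2 = 14
ES_Task 3 = max(EF_Task 1=6, EF_Task 2=14) = 14; EF_Task 3 = 14+6 = 20
ES_Task 4 = max(EF_Task 1=6, EF_Task 2=14) = 14; EF_Task 4 = 14+9 = 23
ES_Task 5 = max(EF_Task 2=14, EF_Task 3=20) = 20; EF_Task 5 = 20+3 = 23
ES_Task 6 = max(EF_Task 1=6, EF_Task 2=14) = 14; EF_Task 6 = 14+14 = 28
ES_Task 7 = max(EF_Task 1=6, EF_Task 4=23) = 23; EF_Task 7 = 23+11 = 34
ES_Task 8 = 23; EF_Task 8 = 23+13 = 36
ES_Task 9 = max(EF_Task 2=14, EF_Task 3=20) = 20; EF_Task 9 = 20+12 = 32
ES_Task 10 = max(EF_Task 1=6, EF_Task 5=23, EF_Task 6=28, EF_Task 7=34, EF_Task 8=36, EF_Task 9=32) = 36; EF_Task 10 = 36+14 = 50
Expected project duration μ = 50 days. Critical path: Task 2 → Task 4 → Task 8 → Task 10.

Variance along critical path = 4.000 + 11.111 + 0.111 + 4.000 = 19.222; σ = √19.222 = 4.384 days.
Z = (41 − 50) / 4.384 = -2.053
P(T ≤ 41) = Φ(-2.053) ≈ 0.020

0.020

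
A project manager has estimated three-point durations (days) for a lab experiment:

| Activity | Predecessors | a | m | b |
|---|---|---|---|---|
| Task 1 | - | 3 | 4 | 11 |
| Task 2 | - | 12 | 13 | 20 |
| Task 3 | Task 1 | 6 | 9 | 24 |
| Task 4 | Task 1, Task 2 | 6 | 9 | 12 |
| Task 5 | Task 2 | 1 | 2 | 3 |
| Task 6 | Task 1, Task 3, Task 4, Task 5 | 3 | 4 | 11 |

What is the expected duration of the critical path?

te_Task 1 = (3 + 4·4 + 11)/6 = 30/6 = 5
te_Task 2 = (12 + 4·13 + 20)/6 = 84/6 = 14
te_Task 3 = (6 + 4·9 + 24)/6 = 66/6 = 11
te_Task 4 = (6 + 4·9 + 12)/6 = 54/6 = 9
te_Task 5 = (1 + 4·2 + 3)/6 = 12/6 = 2
te_Task 6 = (3 + 4·4 + 11)/6 = 30/6 = 5

Forward pass:
ES_Task 1 = 0; EF_Task 1 = 5
ES_Task 2 = 0; EF_Task 2 = 14
ES_Task 3 = 5; EF_Task 3 = 5+11 = 16
ES_Task 4 = max(EF_Task 1=5, EF_Task 2=14) = 14; EF_Task 4 = 14+9 = 23
ES_Task 5 = 14; EF_Task 5 = 14+2 = 16
ES_Task 6 = max(EF_Task 1=5, EF_Task 3=16, EF_Task 4=23, EF_Task 5=16) = 23; EF_Task 6 = 23+5 = 28
Expected project duration μ = 28 days. Critical path: Task 2 → Task 4 → Task 6.

28 days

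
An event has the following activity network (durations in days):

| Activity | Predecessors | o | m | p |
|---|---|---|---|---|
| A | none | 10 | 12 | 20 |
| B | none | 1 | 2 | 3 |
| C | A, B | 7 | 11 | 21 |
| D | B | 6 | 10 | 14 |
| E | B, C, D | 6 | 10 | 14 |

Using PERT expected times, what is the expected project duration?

35 days

te_A = (10 + 4·12 + 20)/6 = 78/6 = 13
te_B = (1 + 4·2 + 3)/6 = 12/6 = 2
te_C = (7 + 4·11 + 21)/6 = 72/6 = 12
te_D = (6 + 4·10 + 14)/6 = 60/6 = 10
te_E = (6 + 4·10 + 14)/6 = 60/6 = 10

Forward pass:
ES_A = 0; EF_A = 13
ES_B = 0; EF_B = 2
ES_C = max(EF_A=13, EF_B=2) = 13; EF_C = 13+12 = 25
ES_D = 2; EF_D = 2+10 = 12
ES_E = max(EF_B=2, EF_C=25, EF_D=12) = 25; EF_E = 25+10 = 35
Expected project duration μ = 35 days. Critical path: A → C → E.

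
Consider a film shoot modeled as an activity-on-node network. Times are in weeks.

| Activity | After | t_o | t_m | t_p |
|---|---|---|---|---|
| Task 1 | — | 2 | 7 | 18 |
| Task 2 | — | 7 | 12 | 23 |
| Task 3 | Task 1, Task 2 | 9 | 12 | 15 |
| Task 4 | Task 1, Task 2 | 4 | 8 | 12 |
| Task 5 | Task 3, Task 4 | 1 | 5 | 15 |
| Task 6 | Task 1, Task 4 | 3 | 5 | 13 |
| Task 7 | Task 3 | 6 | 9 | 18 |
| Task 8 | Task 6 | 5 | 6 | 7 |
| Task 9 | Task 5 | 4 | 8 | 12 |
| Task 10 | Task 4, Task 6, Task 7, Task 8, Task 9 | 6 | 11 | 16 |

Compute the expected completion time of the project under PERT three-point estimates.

50 weeks

te_Task 1 = (2 + 4·7 + 18)/6 = 48/6 = 8
te_Task 2 = (7 + 4·12 + 23)/6 = 78/6 = 13
te_Task 3 = (9 + 4·12 + 15)/6 = 72/6 = 12
te_Task 4 = (4 + 4·8 + 12)/6 = 48/6 = 8
te_Task 5 = (1 + 4·5 + 15)/6 = 36/6 = 6
te_Task 6 = (3 + 4·5 + 13)/6 = 36/6 = 6
te_Task 7 = (6 + 4·9 + 18)/6 = 60/6 = 10
te_Task 8 = (5 + 4·6 + 7)/6 = 36/6 = 6
te_Task 9 = (4 + 4·8 + 12)/6 = 48/6 = 8
te_Task 10 = (6 + 4·11 + 16)/6 = 66/6 = 11

Forward pass:
ES_Task 1 = 0; EF_Task 1 = 8
ES_Task 2 = 0; EF_Task 2 = 13
ES_Task 3 = max(EF_Task 1=8, EF_Task 2=13) = 13; EF_Task 3 = 13+12 = 25
ES_Task 4 = max(EF_Task 1=8, EF_Task 2=13) = 13; EF_Task 4 = 13+8 = 21
ES_Task 5 = max(EF_Task 3=25, EF_Task 4=21) = 25; EF_Task 5 = 25+6 = 31
ES_Task 6 = max(EF_Task 1=8, EF_Task 4=21) = 21; EF_Task 6 = 21+6 = 27
ES_Task 7 = 25; EF_Task 7 = 25+10 = 35
ES_Task 8 = 27; EF_Task 8 = 27+6 = 33
ES_Task 9 = 31; EF_Task 9 = 31+8 = 39
ES_Task 10 = max(EF_Task 4=21, EF_Task 6=27, EF_Task 7=35, EF_Task 8=33, EF_Task 9=39) = 39; EF_Task 10 = 39+11 = 50
Expected project duration μ = 50 weeks. Critical path: Task 2 → Task 3 → Task 5 → Task 9 → Task 10.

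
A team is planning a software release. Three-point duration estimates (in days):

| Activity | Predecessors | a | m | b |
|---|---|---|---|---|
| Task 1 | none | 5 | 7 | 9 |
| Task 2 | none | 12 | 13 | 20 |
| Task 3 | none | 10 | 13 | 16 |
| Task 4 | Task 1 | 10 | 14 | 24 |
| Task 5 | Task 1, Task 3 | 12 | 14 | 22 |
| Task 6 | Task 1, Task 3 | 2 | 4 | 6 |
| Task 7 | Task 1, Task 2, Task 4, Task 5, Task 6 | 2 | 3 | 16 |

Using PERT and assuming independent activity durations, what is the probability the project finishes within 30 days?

0.162

te_Task 1 = (5 + 4·7 + 9)/6 = 42/6 = 7; σ²_Task 1 = ((9−5)/6)² = 0.444
te_Task 2 = (12 + 4·13 + 20)/6 = 84/6 = 14; σ²_Task 2 = ((20−12)/6)² = 1.778
te_Task 3 = (10 + 4·13 + 16)/6 = 78/6 = 13; σ²_Task 3 = ((16−10)/6)² = 1.000
te_Task 4 = (10 + 4·14 + 24)/6 = 90/6 = 15; σ²_Task 4 = ((24−10)/6)² = 5.444
te_Task 5 = (12 + 4·14 + 22)/6 = 90/6 = 15; σ²_Task 5 = ((22−12)/6)² = 2.778
te_Task 6 = (2 + 4·4 + 6)/6 = 24/6 = 4; σ²_Task 6 = ((6−2)/6)² = 0.444
te_Task 7 = (2 + 4·3 + 16)/6 = 30/6 = 5; σ²_Task 7 = ((16−2)/6)² = 5.444

Forward pass:
ES_Task 1 = 0; EF_Task 1 = 7
ES_Task 2 = 0; EF_Task 2 = 14
ES_Task 3 = 0; EF_Task 3 = 13
ES_Task 4 = 7; EF_Task 4 = 7+15 = 22
ES_Task 5 = max(EF_Task 1=7, EF_Task 3=13) = 13; EF_Task 5 = 13+15 = 28
ES_Task 6 = max(EF_Task 1=7, EF_Task 3=13) = 13; EF_Task 6 = 13+4 = 17
ES_Task 7 = max(EF_Task 1=7, EF_Task 2=14, EF_Task 4=22, EF_Task 5=28, EF_Task 6=17) = 28; EF_Task 7 = 28+5 = 33
Expected project duration μ = 33 days. Critical path: Task 3 → Task 5 → Task 7.

Variance along critical path = 1.000 + 2.778 + 5.444 = 9.222; σ = √9.222 = 3.037 days.
Z = (30 − 33) / 3.037 = -0.988
P(T ≤ 30) = Φ(-0.988) ≈ 0.162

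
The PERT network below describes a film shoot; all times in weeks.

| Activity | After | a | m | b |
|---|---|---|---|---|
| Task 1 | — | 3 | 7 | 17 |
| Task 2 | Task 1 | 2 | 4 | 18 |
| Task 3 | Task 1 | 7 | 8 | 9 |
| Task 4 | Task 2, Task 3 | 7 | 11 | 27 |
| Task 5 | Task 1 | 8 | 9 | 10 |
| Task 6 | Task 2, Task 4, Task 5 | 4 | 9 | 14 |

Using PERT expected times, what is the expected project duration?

38 weeks

te_Task 1 = (3 + 4·7 + 17)/6 = 48/6 = 8
te_Task 2 = (2 + 4·4 + 18)/6 = 36/6 = 6
te_Task 3 = (7 + 4·8 + 9)/6 = 48/6 = 8
te_Task 4 = (7 + 4·11 + 27)/6 = 78/6 = 13
te_Task 5 = (8 + 4·9 + 10)/6 = 54/6 = 9
te_Task 6 = (4 + 4·9 + 14)/6 = 54/6 = 9

Forward pass:
ES_Task 1 = 0; EF_Task 1 = 8
ES_Task 2 = 8; EF_Task 2 = 8+6 = 14
ES_Task 3 = 8; EF_Task 3 = 8+8 = 16
ES_Task 4 = max(EF_Task 2=14, EF_Task 3=16) = 16; EF_Task 4 = 16+13 = 29
ES_Task 5 = 8; EF_Task 5 = 8+9 = 17
ES_Task 6 = max(EF_Task 2=14, EF_Task 4=29, EF_Task 5=17) = 29; EF_Task 6 = 29+9 = 38
Expected project duration μ = 38 weeks. Critical path: Task 1 → Task 3 → Task 4 → Task 6.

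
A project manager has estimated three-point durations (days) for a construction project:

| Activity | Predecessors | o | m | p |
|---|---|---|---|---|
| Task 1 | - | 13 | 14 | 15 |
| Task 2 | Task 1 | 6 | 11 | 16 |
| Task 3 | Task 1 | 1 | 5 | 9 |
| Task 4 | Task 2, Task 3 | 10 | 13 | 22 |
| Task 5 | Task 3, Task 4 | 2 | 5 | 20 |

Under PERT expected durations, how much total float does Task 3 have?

6 days

te_Task 1 = (13 + 4·14 + 15)/6 = 84/6 = 14
te_Task 2 = (6 + 4·11 + 16)/6 = 66/6 = 11
te_Task 3 = (1 + 4·5 + 9)/6 = 30/6 = 5
te_Task 4 = (10 + 4·13 + 22)/6 = 84/6 = 14
te_Task 5 = (2 + 4·5 + 20)/6 = 42/6 = 7

Forward pass:
ES_Task 1 = 0; EF_Task 1 = 14
ES_Task 2 = 14; EF_Task 2 = 14+11 = 25
ES_Task 3 = 14; EF_Task 3 = 14+5 = 19
ES_Task 4 = max(EF_Task 2=25, EF_Task 3=19) = 25; EF_Task 4 = 25+14 = 39
ES_Task 5 = max(EF_Task 3=19, EF_Task 4=39) = 39; EF_Task 5 = 39+7 = 46
Expected project duration μ = 46 days. Critical path: Task 1 → Task 2 → Task 4 → Task 5.

Backward pass:
LF_Task 5 = 46; LS_Task 5 = 46−7 = 39
LF_Task 4 = LS_Task 5 = 39; LS_Task 4 = 39−14 = 25
LF_Task 3 = min(LS_Task 4=25, LS_Task 5=39) = 25; LS_Task 3 = 25−5 = 20
LF_Task 2 = LS_Task 4 = 25; LS_Task 2 = 25−11 = 14
LF_Task 1 = min(LS_Task 2=14, LS_Task 3=20) = 14; LS_Task 1 = 14−14 = 0
Slack_Task 3 = LS_Task 3 − ES_Task 3 = 20 − 14 = 6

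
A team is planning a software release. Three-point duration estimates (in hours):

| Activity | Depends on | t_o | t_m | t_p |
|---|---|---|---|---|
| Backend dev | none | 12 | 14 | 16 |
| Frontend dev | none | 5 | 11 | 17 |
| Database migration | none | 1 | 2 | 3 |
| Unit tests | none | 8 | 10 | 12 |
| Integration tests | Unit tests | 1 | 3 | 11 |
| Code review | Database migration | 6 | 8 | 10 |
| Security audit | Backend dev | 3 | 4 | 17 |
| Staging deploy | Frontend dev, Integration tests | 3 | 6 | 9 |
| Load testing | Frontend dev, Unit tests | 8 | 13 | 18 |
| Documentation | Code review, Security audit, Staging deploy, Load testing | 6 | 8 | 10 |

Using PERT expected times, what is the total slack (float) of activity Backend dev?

te_Backend dev = (12 + 4·14 + 16)/6 = 84/6 = 14
te_Frontend dev = (5 + 4·11 + 17)/6 = 66/6 = 11
te_Database migration = (1 + 4·2 + 3)/6 = 12/6 = 2
te_Unit tests = (8 + 4·10 + 12)/6 = 60/6 = 10
te_Integration tests = (1 + 4·3 + 11)/6 = 24/6 = 4
te_Code review = (6 + 4·8 + 10)/6 = 48/6 = 8
te_Security audit = (3 + 4·4 + 17)/6 = 36/6 = 6
te_Staging deploy = (3 + 4·6 + 9)/6 = 36/6 = 6
te_Load testing = (8 + 4·13 + 18)/6 = 78/6 = 13
te_Documentation = (6 + 4·8 + 10)/6 = 48/6 = 8

Forward pass:
ES_Backend dev = 0; EF_Backend dev = 14
ES_Frontend dev = 0; EF_Frontend dev = 11
ES_Database migration = 0; EF_Database migration = 2
ES_Unit tests = 0; EF_Unit tests = 10
ES_Integration tests = 10; EF_Integration tests = 10+4 = 14
ES_Code review = 2; EF_Code review = 2+8 = 10
ES_Security audit = 14; EF_Security audit = 14+6 = 20
ES_Staging deploy = max(EF_Frontend dev=11, EF_Integration tests=14) = 14; EF_Staging deploy = 14+6 = 20
ES_Load testing = max(EF_Frontend dev=11, EF_Unit tests=10) = 11; EF_Load testing = 11+13 = 24
ES_Documentation = max(EF_Code review=10, EF_Security audit=20, EF_Staging deploy=20, EF_Load testing=24) = 24; EF_Documentation = 24+8 = 32
Expected project duration μ = 32 hours. Critical path: Frontend dev → Load testing → Documentation.

Backward pass:
LF_Documentation = 32; LS_Documentation = 32−8 = 24
LF_Load testing = LS_Documentation = 24; LS_Load testing = 24−13 = 11
LF_Staging deploy = LS_Documentation = 24; LS_Staging deploy = 24−6 = 18
LF_Security audit = LS_Documentation = 24; LS_Security audit = 24−6 = 18
LF_Code review = LS_Documentation = 24; LS_Code review = 24−8 = 16
LF_Integration tests = LS_Staging deploy = 18; LS_Integration tests = 18−4 = 14
LF_Unit tests = min(LS_Integration tests=14, LS_Load testing=11) = 11; LS_Unit tests = 11−10 = 1
LF_Database migration = LS_Code review = 16; LS_Database migration = 16−2 = 14
LF_Frontend dev = min(LS_Staging deploy=18, LS_Load testing=11) = 11; LS_Frontend dev = 11−11 = 0
LF_Backend dev = LS_Security audit = 18; LS_Backend dev = 18−14 = 4
Slack_Backend dev = LS_Backend dev − ES_Backend dev = 4 − 0 = 4

4 hours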